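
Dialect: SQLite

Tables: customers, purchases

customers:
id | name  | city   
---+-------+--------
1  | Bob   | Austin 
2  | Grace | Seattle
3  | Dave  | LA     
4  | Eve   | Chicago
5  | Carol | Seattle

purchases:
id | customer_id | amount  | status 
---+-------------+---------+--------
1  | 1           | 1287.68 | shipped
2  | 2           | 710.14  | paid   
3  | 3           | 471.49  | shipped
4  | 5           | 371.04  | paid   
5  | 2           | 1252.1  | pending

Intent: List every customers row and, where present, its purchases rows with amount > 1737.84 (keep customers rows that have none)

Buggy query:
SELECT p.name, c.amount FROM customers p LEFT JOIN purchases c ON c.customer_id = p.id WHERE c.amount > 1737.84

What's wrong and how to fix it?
Bug: Filtering c.amount in WHERE discards the NULL rows produced by LEFT JOIN, turning it into an inner join

Fix: Put 'c.amount > 1737.84' in the JOIN's ON clause instead of WHERE

Corrected query:
SELECT p.name, c.amount FROM customers p LEFT JOIN purchases c ON c.customer_id = p.id AND c.amount > 1737.84

Result:
name  | amount
------+-------
Bob   | NULL  
Grace | NULL  
Dave  | NULL  
Eve   | NULL  
Carol | NULL  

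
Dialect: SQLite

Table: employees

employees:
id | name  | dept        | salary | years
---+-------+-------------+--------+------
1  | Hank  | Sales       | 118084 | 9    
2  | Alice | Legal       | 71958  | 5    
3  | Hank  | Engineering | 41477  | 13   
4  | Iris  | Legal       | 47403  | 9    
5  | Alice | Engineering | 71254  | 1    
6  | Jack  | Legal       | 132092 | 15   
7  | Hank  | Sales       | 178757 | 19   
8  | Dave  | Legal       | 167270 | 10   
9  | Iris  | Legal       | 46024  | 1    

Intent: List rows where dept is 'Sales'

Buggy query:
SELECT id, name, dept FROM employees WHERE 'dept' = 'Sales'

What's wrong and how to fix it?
Bug: 'dept' in single quotes is a string literal, not the column; the comparison is literal-vs-literal and never true

Fix: Remove the quotes around the column name (or use double quotes for an identifier)

Corrected query:
SELECT id, name, dept FROM employees WHERE dept = 'Sales'

Result:
id | name | dept 
---+------+------
1  | Hank | Sales
7  | Hank | Sales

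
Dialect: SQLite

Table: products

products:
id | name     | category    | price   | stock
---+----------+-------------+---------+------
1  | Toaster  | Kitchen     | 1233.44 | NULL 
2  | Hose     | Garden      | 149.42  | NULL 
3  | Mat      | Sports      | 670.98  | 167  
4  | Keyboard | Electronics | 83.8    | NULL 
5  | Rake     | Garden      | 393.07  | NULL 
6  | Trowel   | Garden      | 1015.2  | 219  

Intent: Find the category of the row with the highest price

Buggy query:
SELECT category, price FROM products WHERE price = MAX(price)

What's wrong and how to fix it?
Bug: MAX(price) is an aggregate and cannot be used directly in WHERE

Fix: Use a subquery: WHERE price = (SELECT MAX(price) FROM products)

Corrected query:
SELECT category, price FROM products WHERE price = (SELECT MAX(price) FROM products)

Result:
category | price  
---------+--------
Kitchen  | 1233.44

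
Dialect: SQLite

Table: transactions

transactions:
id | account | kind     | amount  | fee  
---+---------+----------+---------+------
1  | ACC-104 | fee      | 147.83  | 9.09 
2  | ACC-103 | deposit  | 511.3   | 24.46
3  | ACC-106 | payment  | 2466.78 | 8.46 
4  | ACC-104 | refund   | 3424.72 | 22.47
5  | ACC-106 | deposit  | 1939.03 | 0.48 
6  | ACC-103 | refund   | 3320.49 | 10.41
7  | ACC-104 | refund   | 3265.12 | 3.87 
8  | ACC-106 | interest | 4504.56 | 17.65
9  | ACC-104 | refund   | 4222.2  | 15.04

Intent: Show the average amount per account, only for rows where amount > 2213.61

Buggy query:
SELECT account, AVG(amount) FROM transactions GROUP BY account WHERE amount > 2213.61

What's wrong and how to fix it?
Bug: WHERE cannot follow GROUP BY

Fix: Move the WHERE clause before GROUP BY

Corrected query:
SELECT account, AVG(amount) FROM transactions WHERE amount > 2213.61 GROUP BY account

Result:
account | AVG(amount)
--------+------------
ACC-103 | 3320.49    
ACC-104 | 3637.346667
ACC-106 | 3485.67    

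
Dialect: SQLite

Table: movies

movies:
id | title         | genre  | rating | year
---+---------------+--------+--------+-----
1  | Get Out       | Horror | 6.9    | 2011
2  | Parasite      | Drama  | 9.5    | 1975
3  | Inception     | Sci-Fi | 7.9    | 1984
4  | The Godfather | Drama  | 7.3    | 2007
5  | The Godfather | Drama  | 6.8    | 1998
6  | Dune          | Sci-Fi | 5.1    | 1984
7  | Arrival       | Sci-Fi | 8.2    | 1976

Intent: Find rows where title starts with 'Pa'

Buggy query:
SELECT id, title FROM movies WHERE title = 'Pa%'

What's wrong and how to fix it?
Bug: '=' compares the literal string including the % character; pattern matching needs LIKE

Fix: Use LIKE for wildcard pattern matching

Corrected query:
SELECT id, title FROM movies WHERE title LIKE 'Pa%'

Result:
id | title   
---+---------
2  | Parasite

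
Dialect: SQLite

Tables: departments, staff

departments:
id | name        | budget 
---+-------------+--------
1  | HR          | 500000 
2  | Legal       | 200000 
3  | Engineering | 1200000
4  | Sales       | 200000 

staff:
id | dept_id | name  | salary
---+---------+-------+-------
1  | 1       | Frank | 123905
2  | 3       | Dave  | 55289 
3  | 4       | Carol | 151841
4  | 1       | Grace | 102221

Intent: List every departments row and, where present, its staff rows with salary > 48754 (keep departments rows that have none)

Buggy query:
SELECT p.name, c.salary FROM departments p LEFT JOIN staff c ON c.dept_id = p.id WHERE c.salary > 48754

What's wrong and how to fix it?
Bug: A WHERE condition on the right-hand table after LEFT JOIN drops unmatched parents

Fix: Put 'c.salary > 48754' in the JOIN's ON clause instead of WHERE

Corrected query:
SELECT p.name, c.salary FROM departments p LEFT JOIN staff c ON c.dept_id = p.id AND c.salary > 48754

Result:
name        | salary
------------+-------
HR          | 102221
HR          | 123905
Legal       | NULL  
Engineering | 55289 
Sales       | 151841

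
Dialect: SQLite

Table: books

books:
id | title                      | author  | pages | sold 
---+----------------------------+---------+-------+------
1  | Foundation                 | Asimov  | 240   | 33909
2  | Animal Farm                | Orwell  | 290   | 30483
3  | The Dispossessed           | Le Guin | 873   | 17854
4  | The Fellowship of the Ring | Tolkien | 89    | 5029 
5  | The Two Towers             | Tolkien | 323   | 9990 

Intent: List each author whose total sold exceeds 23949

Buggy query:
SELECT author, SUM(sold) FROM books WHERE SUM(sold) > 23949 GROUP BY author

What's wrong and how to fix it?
Bug: SUM(sold) is an aggregate, but WHERE filters rows before aggregation

Fix: Use HAVING (which filters groups after aggregation) instead of WHERE

Corrected query:
SELECT author, SUM(sold) FROM books GROUP BY author HAVING SUM(sold) > 23949

Result:
author | SUM(sold)
-------+----------
Asimov | 33909    
Orwell | 30483    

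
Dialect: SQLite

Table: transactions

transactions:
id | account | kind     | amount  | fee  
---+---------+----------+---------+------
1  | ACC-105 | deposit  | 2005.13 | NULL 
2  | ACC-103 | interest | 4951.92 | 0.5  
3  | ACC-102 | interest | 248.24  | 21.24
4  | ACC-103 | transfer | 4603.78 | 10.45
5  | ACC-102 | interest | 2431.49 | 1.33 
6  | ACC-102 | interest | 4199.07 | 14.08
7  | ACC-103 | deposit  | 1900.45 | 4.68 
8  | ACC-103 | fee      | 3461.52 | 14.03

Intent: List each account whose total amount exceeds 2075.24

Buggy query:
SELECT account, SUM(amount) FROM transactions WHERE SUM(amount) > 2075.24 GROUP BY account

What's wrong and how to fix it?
Bug: Aggregate functions cannot appear in a WHERE clause

Fix: Move the aggregate condition to a HAVING clause

Corrected query:
SELECT account, SUM(amount) FROM transactions GROUP BY account HAVING SUM(amount) > 2075.24

Result:
account | SUM(amount)
--------+------------
ACC-102 | 6878.8     
ACC-103 | 14917.67   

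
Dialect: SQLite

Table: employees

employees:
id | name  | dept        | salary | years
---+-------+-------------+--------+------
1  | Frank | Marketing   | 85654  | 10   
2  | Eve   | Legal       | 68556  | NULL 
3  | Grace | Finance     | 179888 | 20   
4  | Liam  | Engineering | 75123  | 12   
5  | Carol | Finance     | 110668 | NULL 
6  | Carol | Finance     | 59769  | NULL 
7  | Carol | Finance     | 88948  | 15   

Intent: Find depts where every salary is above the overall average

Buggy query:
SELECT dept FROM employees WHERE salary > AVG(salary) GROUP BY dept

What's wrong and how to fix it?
Bug: AVG() is an aggregate; it can't sit directly in WHERE

Fix: Compute the overall average in a scalar subquery and compare each group's MIN against it in HAVING

Corrected query:
SELECT dept FROM employees GROUP BY dept HAVING MIN(salary) > (SELECT AVG(salary) FROM employees)

Result:
(no rows)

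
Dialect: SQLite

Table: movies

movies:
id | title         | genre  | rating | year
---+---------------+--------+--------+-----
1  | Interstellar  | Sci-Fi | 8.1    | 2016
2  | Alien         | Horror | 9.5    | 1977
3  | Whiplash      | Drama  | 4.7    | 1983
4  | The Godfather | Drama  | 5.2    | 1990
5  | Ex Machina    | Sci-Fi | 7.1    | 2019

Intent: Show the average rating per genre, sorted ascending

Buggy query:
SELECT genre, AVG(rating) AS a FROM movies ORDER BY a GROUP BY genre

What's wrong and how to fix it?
Bug: ORDER BY appears before GROUP BY; SQL clause order requires GROUP BY first

Fix: Move ORDER BY to the end, after GROUP BY

Corrected query:
SELECT genre, AVG(rating) AS a FROM movies GROUP BY genre ORDER BY a

Result:
genre  | a   
-------+-----
Drama  | 4.95
Sci-Fi | 7.6 
Horror | 9.5 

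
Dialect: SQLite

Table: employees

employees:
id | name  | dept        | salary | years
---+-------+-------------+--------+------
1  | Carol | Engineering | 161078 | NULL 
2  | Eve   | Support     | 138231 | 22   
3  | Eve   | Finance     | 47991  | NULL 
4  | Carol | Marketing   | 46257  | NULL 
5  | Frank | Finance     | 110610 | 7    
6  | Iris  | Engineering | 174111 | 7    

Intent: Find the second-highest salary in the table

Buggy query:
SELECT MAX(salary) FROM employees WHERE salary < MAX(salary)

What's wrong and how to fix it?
Bug: MAX(salary) on the right of the comparison is an aggregate-in-WHERE error

Fix: Compute the overall MAX in a subquery, then take MAX of rows below it

Corrected query:
SELECT MAX(salary) FROM employees WHERE salary < (SELECT MAX(salary) FROM employees)

Result:
MAX(salary)
-----------
161078     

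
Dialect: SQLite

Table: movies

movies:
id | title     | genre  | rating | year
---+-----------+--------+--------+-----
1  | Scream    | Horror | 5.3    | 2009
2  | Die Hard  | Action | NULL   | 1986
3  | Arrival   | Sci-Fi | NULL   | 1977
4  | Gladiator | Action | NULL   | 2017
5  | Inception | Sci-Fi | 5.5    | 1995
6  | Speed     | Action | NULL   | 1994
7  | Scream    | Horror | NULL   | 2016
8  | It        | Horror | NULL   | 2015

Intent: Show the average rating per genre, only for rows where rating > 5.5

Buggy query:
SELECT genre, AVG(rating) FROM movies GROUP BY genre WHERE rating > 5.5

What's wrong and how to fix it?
Bug: WHERE cannot follow GROUP BY

Fix: Move the WHERE clause before GROUP BY

Corrected query:
SELECT genre, AVG(rating) FROM movies WHERE rating > 5.5 GROUP BY genre

Result:
(no rows)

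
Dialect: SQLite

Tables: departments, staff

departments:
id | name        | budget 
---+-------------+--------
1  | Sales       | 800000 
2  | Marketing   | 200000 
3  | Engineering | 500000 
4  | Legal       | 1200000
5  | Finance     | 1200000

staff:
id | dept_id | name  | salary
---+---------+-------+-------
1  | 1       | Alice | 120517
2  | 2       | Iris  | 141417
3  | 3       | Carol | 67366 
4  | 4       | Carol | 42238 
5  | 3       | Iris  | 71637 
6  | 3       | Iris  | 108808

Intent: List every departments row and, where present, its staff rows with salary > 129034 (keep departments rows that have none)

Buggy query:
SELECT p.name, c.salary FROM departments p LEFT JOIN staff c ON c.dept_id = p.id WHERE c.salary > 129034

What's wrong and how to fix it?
Bug: A WHERE condition on the right-hand table after LEFT JOIN drops unmatched parents

Fix: Move the right-table condition into the ON clause so unmatched parents are kept

Corrected query:
SELECT p.name, c.salary FROM departments p LEFT JOIN staff c ON c.dept_id = p.id AND c.salary > 129034

Result:
name        | salary
------------+-------
Sales       | NULL  
Marketing   | 141417
Engineering | NULL  
Legal       | NULL  
Finance     | NULL  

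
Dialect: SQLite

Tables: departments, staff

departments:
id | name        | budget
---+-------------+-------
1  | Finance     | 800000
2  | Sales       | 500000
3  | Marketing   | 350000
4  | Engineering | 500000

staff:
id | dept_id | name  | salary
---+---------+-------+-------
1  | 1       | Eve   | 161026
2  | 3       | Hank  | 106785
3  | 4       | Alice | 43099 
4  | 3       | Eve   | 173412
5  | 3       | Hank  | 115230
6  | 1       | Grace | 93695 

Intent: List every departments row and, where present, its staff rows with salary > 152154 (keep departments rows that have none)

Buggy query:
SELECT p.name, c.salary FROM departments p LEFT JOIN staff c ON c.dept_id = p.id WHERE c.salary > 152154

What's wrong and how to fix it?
Bug: Filtering c.salary in WHERE discards the NULL rows produced by LEFT JOIN, turning it into an inner join

Fix: Put 'c.salary > 152154' in the JOIN's ON clause instead of WHERE

Corrected query:
SELECT p.name, c.salary FROM departments p LEFT JOIN staff c ON c.dept_id = p.id AND c.salary > 152154

Result:
name        | salary
------------+-------
Finance     | 161026
Sales       | NULL  
Marketing   | 173412
Engineering | NULL  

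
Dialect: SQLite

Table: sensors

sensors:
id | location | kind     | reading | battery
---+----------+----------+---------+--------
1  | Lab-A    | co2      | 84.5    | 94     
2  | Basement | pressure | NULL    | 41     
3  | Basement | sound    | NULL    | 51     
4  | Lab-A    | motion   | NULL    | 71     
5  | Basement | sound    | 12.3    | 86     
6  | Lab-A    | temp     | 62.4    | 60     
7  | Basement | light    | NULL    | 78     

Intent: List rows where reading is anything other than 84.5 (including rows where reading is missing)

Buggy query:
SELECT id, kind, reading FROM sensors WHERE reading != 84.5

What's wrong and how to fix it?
Bug: 'reading != 84.5' is unknown when reading is NULL, so NULL rows are silently excluded

Fix: Add an explicit OR reading IS NULL to include the missing-value rows

Corrected query:
SELECT id, kind, reading FROM sensors WHERE reading != 84.5 OR reading IS NULL

Result:
id | kind     | reading
---+----------+--------
2  | pressure | NULL   
3  | sound    | NULL   
4  | motion   | NULL   
5  | sound    | 12.3   
6  | temp     | 62.4   
7  | light    | NULL   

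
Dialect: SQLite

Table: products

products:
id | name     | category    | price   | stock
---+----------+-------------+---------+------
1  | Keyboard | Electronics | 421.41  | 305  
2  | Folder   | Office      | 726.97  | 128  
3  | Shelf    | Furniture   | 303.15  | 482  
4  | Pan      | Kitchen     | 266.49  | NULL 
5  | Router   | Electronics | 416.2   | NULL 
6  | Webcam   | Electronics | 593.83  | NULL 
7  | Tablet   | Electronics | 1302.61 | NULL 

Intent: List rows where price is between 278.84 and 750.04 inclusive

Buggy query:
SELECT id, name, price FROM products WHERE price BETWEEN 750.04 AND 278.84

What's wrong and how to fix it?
Bug: The bounds are reversed; BETWEEN a AND b requires a <= b to match anything

Fix: Write BETWEEN 278.84 AND 750.04

Corrected query:
SELECT id, name, price FROM products WHERE price BETWEEN 278.84 AND 750.04

Result:
id | name     | price 
---+----------+-------
1  | Keyboard | 421.41
2  | Folder   | 726.97
3  | Shelf    | 303.15
5  | Router   | 416.2 
6  | Webcam   | 593.83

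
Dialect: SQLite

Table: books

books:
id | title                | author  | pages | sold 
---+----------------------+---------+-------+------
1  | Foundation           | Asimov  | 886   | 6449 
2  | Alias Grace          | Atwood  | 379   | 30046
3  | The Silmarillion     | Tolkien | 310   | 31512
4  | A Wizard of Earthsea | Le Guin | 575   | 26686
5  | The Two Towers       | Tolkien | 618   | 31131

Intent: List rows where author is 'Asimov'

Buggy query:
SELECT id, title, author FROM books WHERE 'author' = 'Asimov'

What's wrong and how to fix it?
Bug: Single quotes denote string literals in SQL; the column name is being compared as a constant string

Fix: Reference the column as author without single quotes

Corrected query:
SELECT id, title, author FROM books WHERE author = 'Asimov'

Result:
id | title      | author
---+------------+-------
1  | Foundation | Asimov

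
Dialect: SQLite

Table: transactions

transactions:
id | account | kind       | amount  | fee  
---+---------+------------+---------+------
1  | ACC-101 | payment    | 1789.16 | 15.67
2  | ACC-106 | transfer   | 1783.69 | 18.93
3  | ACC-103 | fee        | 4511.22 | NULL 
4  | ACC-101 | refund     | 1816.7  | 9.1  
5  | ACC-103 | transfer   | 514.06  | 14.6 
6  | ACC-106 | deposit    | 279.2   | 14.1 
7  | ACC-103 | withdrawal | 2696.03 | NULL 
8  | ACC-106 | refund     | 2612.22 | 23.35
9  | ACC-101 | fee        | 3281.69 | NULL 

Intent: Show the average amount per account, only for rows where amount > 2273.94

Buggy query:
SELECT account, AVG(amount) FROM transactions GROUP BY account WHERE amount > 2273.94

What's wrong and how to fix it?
Bug: WHERE cannot follow GROUP BY

Fix: Place WHERE between FROM and GROUP BY

Corrected query:
SELECT account, AVG(amount) FROM transactions WHERE amount > 2273.94 GROUP BY account

Result:
account | AVG(amount)
--------+------------
ACC-101 | 3281.69    
ACC-103 | 3603.625   
ACC-106 | 2612.22    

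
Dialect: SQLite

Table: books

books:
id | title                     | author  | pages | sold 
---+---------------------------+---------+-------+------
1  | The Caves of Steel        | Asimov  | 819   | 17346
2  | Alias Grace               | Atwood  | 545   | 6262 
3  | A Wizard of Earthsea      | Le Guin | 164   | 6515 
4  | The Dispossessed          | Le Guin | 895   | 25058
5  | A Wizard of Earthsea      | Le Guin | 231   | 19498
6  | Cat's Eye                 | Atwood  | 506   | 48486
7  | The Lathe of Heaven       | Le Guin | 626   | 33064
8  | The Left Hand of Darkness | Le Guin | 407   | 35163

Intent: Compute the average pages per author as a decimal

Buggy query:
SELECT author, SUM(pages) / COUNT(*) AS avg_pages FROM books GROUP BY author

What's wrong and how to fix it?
Bug: Both operands are integers, so '/' performs integer division and truncates

Fix: Multiply by 1.0 (or CAST to REAL) to force floating-point division

Corrected query:
SELECT author, SUM(pages) * 1.0 / COUNT(*) AS avg_pages FROM books GROUP BY author

Result:
author  | avg_pages
--------+----------
Asimov  | 819      
Atwood  | 525.5    
Le Guin | 464.6    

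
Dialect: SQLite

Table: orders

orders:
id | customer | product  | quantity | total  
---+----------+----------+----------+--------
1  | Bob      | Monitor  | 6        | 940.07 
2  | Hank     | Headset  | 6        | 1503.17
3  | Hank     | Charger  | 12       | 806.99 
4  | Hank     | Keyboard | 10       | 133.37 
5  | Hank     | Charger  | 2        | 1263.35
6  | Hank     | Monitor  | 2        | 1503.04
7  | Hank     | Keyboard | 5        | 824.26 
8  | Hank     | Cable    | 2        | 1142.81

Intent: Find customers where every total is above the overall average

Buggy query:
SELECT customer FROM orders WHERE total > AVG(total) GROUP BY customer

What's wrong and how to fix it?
Bug: AVG() is an aggregate; it can't sit directly in WHERE

Fix: Compute the overall average in a scalar subquery and compare each group's MIN against it in HAVING

Corrected query:
SELECT customer FROM orders GROUP BY customer HAVING MIN(total) > (SELECT AVG(total) FROM orders)

Result:
(no rows)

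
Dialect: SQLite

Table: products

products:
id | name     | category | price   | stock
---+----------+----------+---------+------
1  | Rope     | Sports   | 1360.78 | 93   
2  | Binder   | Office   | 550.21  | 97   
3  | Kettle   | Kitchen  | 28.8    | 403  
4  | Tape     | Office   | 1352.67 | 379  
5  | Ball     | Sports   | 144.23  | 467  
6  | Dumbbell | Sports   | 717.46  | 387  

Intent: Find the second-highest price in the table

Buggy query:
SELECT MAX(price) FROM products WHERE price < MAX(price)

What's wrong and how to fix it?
Bug: MAX(price) on the right of the comparison is an aggregate-in-WHERE error

Fix: Compute the overall MAX in a subquery, then take MAX of rows below it

Corrected query:
SELECT MAX(price) FROM products WHERE price < (SELECT MAX(price) FROM products)

Result:
MAX(price)
----------
1352.67   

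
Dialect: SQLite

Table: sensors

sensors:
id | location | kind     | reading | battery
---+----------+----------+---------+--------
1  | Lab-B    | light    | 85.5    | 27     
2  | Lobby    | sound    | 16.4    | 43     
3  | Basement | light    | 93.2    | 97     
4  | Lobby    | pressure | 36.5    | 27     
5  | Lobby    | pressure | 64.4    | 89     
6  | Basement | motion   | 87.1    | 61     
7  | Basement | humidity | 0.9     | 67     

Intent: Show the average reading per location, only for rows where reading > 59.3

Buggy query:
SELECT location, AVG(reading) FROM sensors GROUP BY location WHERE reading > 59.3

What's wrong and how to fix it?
Bug: Row-level WHERE must come before GROUP BY in the clause order

Fix: Place WHERE between FROM and GROUP BY

Corrected query:
SELECT location, AVG(reading) FROM sensors WHERE reading > 59.3 GROUP BY location

Result:
location | AVG(reading)
---------+-------------
Basement | 90.15       
Lab-B    | 85.5        
Lobby    | 64.4        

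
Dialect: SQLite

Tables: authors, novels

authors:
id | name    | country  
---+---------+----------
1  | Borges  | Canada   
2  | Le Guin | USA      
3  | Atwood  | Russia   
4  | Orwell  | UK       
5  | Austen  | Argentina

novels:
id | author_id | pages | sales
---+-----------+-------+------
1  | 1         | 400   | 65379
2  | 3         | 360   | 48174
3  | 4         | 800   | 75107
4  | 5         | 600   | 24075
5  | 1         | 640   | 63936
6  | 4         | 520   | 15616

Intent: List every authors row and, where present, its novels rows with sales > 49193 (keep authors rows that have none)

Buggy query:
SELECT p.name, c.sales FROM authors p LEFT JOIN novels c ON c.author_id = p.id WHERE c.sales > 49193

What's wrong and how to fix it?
Bug: A WHERE condition on the right-hand table after LEFT JOIN drops unmatched parents

Fix: Move the right-table condition into the ON clause so unmatched parents are kept

Corrected query:
SELECT p.name, c.sales FROM authors p LEFT JOIN novels c ON c.author_id = p.id AND c.sales > 49193

Result:
name    | sales
--------+------
Borges  | 63936
Borges  | 65379
Le Guin | NULL 
Atwood  | NULL 
Orwell  | 75107
Austen  | NULL 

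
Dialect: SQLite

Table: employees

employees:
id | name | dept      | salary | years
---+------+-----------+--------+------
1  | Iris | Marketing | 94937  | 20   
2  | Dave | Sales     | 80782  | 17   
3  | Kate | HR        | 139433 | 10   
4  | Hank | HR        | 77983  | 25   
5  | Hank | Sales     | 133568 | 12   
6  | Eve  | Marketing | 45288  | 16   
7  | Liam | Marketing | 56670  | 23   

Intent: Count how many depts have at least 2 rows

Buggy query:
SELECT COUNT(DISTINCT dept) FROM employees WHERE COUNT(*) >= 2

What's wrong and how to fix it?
Bug: COUNT(*) cannot appear in WHERE; the per-group count doesn't exist yet

Fix: Use a subquery that GROUPs and filters with HAVING, then count its rows

Corrected query:
SELECT COUNT(*) FROM (SELECT dept FROM employees GROUP BY dept HAVING COUNT(*) >= 2)

Result:
COUNT(*)
--------
3       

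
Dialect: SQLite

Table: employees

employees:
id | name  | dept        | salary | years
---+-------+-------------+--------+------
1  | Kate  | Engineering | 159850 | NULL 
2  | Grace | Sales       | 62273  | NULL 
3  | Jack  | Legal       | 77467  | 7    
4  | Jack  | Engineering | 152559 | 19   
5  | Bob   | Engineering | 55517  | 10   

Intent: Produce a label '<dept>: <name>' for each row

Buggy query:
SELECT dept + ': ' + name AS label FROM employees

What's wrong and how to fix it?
Bug: SQLite uses || for string concatenation; + coerces text to numbers (yielding 0)

Fix: Use the || operator for string concatenation

Corrected query:
SELECT dept || ': ' || name AS label FROM employees

Result:
label            
-----------------
Engineering: Kate
Sales: Grace     
Legal: Jack      
Engineering: Jack
Engineering: Bob 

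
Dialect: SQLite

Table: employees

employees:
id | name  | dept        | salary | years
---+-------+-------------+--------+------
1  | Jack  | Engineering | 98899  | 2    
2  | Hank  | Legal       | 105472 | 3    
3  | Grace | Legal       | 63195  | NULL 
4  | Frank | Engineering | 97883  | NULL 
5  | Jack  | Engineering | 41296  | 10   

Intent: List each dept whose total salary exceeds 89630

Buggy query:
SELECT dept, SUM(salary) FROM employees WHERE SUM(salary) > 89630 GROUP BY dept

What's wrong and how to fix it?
Bug: Aggregate functions cannot appear in a WHERE clause

Fix: Move the aggregate condition to a HAVING clause

Corrected query:
SELECT dept, SUM(salary) FROM employees GROUP BY dept HAVING SUM(salary) > 89630

Result:
dept        | SUM(salary)
------------+------------
Engineering | 238078     
Legal       | 168667     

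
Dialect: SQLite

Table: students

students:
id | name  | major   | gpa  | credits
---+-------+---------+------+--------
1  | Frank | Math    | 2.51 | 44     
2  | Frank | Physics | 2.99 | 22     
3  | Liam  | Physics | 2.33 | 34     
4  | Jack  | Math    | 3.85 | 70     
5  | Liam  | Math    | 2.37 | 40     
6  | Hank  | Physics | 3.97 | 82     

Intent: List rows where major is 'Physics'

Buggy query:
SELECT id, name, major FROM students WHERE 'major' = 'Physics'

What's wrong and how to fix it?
Bug: Single quotes denote string literals in SQL; the column name is being compared as a constant string

Fix: Remove the quotes around the column name (or use double quotes for an identifier)

Corrected query:
SELECT id, name, major FROM students WHERE major = 'Physics'

Result:
id | name  | major  
---+-------+--------
2  | Frank | Physics
3  | Liam  | Physics
6  | Hank  | Physics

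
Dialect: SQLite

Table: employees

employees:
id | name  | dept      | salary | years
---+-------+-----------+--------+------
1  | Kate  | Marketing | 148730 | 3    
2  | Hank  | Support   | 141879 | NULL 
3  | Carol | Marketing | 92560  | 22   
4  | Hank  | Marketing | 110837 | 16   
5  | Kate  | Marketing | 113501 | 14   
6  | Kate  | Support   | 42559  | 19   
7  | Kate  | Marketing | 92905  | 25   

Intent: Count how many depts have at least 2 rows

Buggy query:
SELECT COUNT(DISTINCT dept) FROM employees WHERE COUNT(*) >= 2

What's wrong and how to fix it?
Bug: WHERE filters individual rows, not groups, so a group-level COUNT is invalid there

Fix: Group first with HAVING COUNT(*) >= 2, then COUNT the resulting groups

Corrected query:
SELECT COUNT(*) FROM (SELECT dept FROM employees GROUP BY dept HAVING COUNT(*) >= 2)

Result:
COUNT(*)
--------
2       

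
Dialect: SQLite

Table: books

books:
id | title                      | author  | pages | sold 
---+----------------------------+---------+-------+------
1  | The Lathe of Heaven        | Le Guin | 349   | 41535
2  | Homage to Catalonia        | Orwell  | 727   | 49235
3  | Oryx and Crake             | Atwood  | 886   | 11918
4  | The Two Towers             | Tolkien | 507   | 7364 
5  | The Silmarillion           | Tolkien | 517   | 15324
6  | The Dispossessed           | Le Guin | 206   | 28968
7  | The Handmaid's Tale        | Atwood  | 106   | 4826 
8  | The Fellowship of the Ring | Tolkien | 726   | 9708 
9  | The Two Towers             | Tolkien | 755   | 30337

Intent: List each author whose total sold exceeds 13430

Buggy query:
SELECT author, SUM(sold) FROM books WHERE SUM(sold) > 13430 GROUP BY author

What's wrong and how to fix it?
Bug: WHERE runs before GROUP BY, so aggregates aren't available there

Fix: Use HAVING (which filters groups after aggregation) instead of WHERE

Corrected query:
SELECT author, SUM(sold) FROM books GROUP BY author HAVING SUM(sold) > 13430

Result:
author  | SUM(sold)
--------+----------
Atwood  | 16744    
Le Guin | 70503    
Orwell  | 49235    
Tolkien | 62733    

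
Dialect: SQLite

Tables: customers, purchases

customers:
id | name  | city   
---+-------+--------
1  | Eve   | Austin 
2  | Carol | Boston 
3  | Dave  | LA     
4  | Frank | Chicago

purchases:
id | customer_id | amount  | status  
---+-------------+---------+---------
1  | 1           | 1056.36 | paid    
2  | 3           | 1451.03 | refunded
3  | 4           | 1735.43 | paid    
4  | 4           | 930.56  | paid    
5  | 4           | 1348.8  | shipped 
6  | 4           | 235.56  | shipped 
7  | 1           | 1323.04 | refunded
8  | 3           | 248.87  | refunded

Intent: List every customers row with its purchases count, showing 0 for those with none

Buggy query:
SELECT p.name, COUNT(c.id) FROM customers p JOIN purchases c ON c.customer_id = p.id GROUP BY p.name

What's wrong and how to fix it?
Bug: INNER JOIN drops customers rows that have no matching purchases rows

Fix: Switch to LEFT JOIN to retain unmatched parent rows

Corrected query:
SELECT p.name, COUNT(c.id) FROM customers p LEFT JOIN purchases c ON c.customer_id = p.id GROUP BY p.name

Result:
name  | COUNT(c.id)
------+------------
Carol | 0          
Dave  | 2          
Eve   | 2          
Frank | 4          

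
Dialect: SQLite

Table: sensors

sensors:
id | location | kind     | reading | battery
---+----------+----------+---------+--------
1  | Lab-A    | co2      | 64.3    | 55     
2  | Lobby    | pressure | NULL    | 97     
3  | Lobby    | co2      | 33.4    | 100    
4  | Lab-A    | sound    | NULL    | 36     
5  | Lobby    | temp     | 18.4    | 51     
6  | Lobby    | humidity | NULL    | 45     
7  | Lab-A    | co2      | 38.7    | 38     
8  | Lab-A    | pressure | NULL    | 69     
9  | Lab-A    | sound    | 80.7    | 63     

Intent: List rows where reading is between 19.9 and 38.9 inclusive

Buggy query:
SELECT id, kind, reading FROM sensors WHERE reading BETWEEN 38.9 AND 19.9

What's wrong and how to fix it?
Bug: BETWEEN expects the lower bound first; with 38.9 AND 19.9 the range is empty

Fix: Swap the bounds so the smaller value comes first

Corrected query:
SELECT id, kind, reading FROM sensors WHERE reading BETWEEN 19.9 AND 38.9

Result:
id | kind | reading
---+------+--------
3  | co2  | 33.4   
7  | co2  | 38.7   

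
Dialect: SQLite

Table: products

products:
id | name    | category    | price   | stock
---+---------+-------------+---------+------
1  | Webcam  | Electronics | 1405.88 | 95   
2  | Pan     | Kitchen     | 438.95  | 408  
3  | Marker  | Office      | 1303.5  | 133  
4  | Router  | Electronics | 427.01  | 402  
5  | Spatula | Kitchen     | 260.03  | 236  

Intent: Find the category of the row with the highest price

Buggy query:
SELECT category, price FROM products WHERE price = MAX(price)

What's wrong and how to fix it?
Bug: WHERE is evaluated per row; an aggregate over the whole table isn't defined there

Fix: Use a subquery: WHERE price = (SELECT MAX(price) FROM products)

Corrected query:
SELECT category, price FROM products WHERE price = (SELECT MAX(price) FROM products)

Result:
category    | price  
------------+--------
Electronics | 1405.88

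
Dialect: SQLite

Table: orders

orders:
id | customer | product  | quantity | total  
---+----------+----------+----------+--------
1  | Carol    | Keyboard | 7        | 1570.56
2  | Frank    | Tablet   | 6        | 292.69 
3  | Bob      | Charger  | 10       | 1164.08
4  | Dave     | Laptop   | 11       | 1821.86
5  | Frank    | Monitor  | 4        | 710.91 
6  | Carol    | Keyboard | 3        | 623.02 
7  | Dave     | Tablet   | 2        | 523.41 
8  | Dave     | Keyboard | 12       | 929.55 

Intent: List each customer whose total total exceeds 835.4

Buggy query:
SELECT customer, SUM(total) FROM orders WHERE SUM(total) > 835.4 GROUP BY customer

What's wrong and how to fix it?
Bug: Aggregate functions cannot appear in a WHERE clause

Fix: Use HAVING (which filters groups after aggregation) instead of WHERE

Corrected query:
SELECT customer, SUM(total) FROM orders GROUP BY customer HAVING SUM(total) > 835.4

Result:
customer | SUM(total)
---------+-----------
Bob      | 1164.08   
Carol    | 2193.58   
Dave     | 3274.82   
Frank    | 1003.6    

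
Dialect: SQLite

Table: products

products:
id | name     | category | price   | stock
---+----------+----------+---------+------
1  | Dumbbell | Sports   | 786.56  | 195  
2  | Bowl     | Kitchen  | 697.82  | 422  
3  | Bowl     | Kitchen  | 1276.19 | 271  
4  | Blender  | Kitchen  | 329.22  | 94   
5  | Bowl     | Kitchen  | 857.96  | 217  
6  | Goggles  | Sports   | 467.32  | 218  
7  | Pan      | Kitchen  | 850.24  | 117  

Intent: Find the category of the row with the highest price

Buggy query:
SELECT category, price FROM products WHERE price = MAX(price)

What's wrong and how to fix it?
Bug: WHERE is evaluated per row; an aggregate over the whole table isn't defined there

Fix: Wrap MAX in a scalar subquery so WHERE compares against a single value

Corrected query:
SELECT category, price FROM products WHERE price = (SELECT MAX(price) FROM products)

Result:
category | price  
---------+--------
Kitchen  | 1276.19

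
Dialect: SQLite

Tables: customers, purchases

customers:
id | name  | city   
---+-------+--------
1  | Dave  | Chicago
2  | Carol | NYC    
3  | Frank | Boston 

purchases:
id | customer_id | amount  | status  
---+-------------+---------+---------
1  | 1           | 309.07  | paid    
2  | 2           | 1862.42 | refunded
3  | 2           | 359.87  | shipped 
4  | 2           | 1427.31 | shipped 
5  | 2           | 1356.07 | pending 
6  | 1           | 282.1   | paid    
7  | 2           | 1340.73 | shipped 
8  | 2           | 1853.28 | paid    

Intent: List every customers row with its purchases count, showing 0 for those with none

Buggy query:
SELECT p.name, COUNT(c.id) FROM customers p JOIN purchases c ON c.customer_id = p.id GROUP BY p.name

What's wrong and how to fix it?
Bug: An inner join excludes parents with zero children

Fix: Switch to LEFT JOIN to retain unmatched parent rows

Corrected query:
SELECT p.name, COUNT(c.id) FROM customers p LEFT JOIN purchases c ON c.customer_id = p.id GROUP BY p.name

Result:
name  | COUNT(c.id)
------+------------
Carol | 6          
Dave  | 2          
Frank | 0          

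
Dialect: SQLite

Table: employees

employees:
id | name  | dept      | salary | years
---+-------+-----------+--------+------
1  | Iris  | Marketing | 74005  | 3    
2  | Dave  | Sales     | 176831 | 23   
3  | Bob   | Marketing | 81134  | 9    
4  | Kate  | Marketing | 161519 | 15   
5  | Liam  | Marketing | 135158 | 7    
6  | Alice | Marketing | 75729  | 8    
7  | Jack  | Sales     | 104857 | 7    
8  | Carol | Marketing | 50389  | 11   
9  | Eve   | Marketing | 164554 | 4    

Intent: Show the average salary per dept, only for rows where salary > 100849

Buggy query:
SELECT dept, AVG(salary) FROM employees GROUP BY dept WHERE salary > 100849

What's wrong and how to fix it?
Bug: WHERE cannot follow GROUP BY

Fix: Place WHERE between FROM and GROUP BY

Corrected query:
SELECT dept, AVG(salary) FROM employees WHERE salary > 100849 GROUP BY dept

Result:
dept      | AVG(salary)  
----------+--------------
Marketing | 153743.666667
Sales     | 140844       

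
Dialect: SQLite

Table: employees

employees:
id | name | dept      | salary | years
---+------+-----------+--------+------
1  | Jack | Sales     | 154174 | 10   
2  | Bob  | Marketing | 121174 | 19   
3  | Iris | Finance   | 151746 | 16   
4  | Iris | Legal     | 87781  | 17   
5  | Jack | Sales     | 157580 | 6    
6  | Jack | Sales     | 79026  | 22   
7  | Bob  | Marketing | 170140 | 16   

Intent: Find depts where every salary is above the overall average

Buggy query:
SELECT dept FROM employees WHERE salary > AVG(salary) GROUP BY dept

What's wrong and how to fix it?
Bug: AVG() is an aggregate; it can't sit directly in WHERE

Fix: Use a subquery for AVG and a HAVING MIN(...) filter so the condition holds for every row in the group

Corrected query:
SELECT dept FROM employees GROUP BY dept HAVING MIN(salary) > (SELECT AVG(salary) FROM employees)

Result:
dept   
-------
Finance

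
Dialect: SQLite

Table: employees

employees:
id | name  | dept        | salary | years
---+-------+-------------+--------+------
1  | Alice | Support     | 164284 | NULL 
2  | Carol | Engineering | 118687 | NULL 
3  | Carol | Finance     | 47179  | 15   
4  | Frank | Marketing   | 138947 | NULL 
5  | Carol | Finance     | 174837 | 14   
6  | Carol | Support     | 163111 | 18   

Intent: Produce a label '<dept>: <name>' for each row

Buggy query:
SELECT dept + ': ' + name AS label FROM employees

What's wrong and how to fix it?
Bug: '+' is numeric addition; on text columns SQLite converts them to 0 instead of concatenating

Fix: Use the || operator for string concatenation

Corrected query:
SELECT dept || ': ' || name AS label FROM employees

Result:
label             
------------------
Support: Alice    
Engineering: Carol
Finance: Carol    
Marketing: Frank  
Finance: Carol    
Support: Carol    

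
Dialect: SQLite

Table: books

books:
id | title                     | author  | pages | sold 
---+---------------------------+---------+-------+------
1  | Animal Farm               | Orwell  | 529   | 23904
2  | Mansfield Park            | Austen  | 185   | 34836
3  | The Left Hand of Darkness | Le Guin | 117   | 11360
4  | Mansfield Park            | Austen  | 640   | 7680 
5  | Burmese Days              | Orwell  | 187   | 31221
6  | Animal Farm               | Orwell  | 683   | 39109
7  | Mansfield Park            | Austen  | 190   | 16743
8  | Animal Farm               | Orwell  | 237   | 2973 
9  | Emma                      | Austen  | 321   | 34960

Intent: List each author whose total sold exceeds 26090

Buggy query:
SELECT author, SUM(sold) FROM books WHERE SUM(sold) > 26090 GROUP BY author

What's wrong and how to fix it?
Bug: SUM(sold) is an aggregate, but WHERE filters rows before aggregation

Fix: Move the aggregate condition to a HAVING clause

Corrected query:
SELECT author, SUM(sold) FROM books GROUP BY author HAVING SUM(sold) > 26090

Result:
author | SUM(sold)
-------+----------
Austen | 94219    
Orwell | 97207    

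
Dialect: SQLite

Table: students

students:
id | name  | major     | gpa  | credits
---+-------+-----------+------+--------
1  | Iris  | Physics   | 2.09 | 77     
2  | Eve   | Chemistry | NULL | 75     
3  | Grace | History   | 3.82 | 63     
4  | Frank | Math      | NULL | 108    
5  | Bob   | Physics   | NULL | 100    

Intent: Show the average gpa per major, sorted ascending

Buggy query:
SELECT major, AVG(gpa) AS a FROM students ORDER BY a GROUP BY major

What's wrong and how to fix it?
Bug: ORDER BY appears before GROUP BY; SQL clause order requires GROUP BY first

Fix: Move ORDER BY to the end, after GROUP BY

Corrected query:
SELECT major, AVG(gpa) AS a FROM students GROUP BY major ORDER BY a

Result:
major     | a   
----------+-----
Chemistry | NULL
Math      | NULL
Physics   | 2.09
History   | 3.82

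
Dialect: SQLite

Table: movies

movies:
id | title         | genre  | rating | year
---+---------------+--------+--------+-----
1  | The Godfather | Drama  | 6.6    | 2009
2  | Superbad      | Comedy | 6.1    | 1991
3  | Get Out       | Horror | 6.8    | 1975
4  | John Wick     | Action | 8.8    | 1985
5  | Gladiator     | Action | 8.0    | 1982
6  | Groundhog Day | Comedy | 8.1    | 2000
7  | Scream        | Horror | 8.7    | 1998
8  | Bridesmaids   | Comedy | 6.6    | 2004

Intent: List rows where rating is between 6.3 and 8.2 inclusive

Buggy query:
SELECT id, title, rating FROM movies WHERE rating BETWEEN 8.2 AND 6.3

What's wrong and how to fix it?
Bug: The bounds are reversed; BETWEEN a AND b requires a <= b to match anything

Fix: Swap the bounds so the smaller value comes first

Corrected query:
SELECT id, title, rating FROM movies WHERE rating BETWEEN 6.3 AND 8.2

Result:
id | title         | rating
---+---------------+-------
1  | The Godfather | 6.6   
3  | Get Out       | 6.8   
5  | Gladiator     | 8     
6  | Groundhog Day | 8.1   
8  | Bridesmaids   | 6.6   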